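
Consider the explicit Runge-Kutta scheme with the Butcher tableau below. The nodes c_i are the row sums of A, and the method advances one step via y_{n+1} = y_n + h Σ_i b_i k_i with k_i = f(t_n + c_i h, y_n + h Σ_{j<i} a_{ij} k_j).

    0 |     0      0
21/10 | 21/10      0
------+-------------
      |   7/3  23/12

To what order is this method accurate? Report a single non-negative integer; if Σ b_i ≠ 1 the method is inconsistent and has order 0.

b = (7/3, 23/12)
c = (0, 21/10)
Σ b_i: 7/3·1 + 23/12·1 = 17/4 ≠ 1 ⇒ order 0.

0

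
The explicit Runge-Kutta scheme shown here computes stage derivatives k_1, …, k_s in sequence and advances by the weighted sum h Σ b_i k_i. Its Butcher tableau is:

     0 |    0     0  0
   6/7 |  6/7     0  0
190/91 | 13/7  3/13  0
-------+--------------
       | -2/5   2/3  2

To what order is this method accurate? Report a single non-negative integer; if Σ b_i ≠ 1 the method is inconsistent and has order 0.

0

b = (-2/5, 2/3, 2)
c = (0, 6/7, 190/91)
Ac = (0, 0, 18/91)
Σ b_i: (-2/5)·1 + 2/3·1 + 2·1 = 34/15 ≠ 1 ⇒ order 0.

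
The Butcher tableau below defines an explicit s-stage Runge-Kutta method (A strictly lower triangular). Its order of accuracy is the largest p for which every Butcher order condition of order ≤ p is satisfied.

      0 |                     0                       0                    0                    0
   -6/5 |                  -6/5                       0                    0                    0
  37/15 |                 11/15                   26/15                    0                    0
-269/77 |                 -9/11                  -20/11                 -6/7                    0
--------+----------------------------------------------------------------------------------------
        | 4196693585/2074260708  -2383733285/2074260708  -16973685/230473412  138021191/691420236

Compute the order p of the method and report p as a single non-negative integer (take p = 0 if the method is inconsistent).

b = (4196693585/2074260708, -2383733285/2074260708, -16973685/230473412, 138021191/691420236)
c = (0, -6/5, 37/15, -269/77)
Ac = (0, 0, -52/25, 26/385)
Σ b_i: 4196693585/2074260708·1 + (-2383733285/2074260708)·1 + (-16973685/230473412)·1 + 138021191/691420236·1 = 1 ✓
b·c: (-2383733285/2074260708)·(-6/5) + (-16973685/230473412)·37/15 + 138021191/691420236·(-269/77) = 1/2 ✓
b·c²: (-2383733285/2074260708)·36/25 + (-16973685/230473412)·1369/225 + 138021191/691420236·72361/5929 = 1/3 ✓
b·Ac: (-16973685/230473412)·(-52/25) + 138021191/691420236·26/385 = 1/6 ✓
b·c³: (-2383733285/2074260708)·(-216/125) + (-16973685/230473412)·50653/3375 + 138021191/691420236·(-19465109/456533) = -101562820351/13309839543 ≠ 1/4 ⇒ order 3.
b·(c∘Ac): (-16973685/230473412)·(-1924/375) + 138021191/691420236·(-6994/29645) = 219900283/664827150 ≠ 1/8
b·Ac²: (-16973685/230473412)·312/125 + 138021191/691420236·(-45238/5775) = -1812415349/1037130354 ≠ 1/12
b·A²c: 138021191/691420236·312/175 = 39434626/110804525 ≠ 1/24

3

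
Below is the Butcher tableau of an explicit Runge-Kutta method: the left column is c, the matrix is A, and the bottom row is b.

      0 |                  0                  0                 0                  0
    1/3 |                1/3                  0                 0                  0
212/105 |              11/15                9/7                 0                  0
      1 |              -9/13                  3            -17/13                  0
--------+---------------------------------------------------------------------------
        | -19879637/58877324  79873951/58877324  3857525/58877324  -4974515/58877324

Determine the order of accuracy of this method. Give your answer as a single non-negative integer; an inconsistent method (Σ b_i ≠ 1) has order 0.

3

b = (-19879637/58877324, 79873951/58877324, 3857525/58877324, -4974515/58877324)
c = (0, 1/3, 212/105, 1)
Ac = (0, 0, 3/7, -2239/1365)
Σ b_i: (-19879637/58877324)·1 + 79873951/58877324·1 + 3857525/58877324·1 + (-4974515/58877324)·1 = 1 ✓
b·c: 79873951/58877324·1/3 + 3857525/58877324·212/105 + (-4974515/58877324)·1 = 1/2 ✓
b·c²: 79873951/58877324·1/9 + 3857525/58877324·44944/11025 + (-4974515/58877324)·1 = 1/3 ✓
b·Ac: 3857525/58877324·3/7 + (-4974515/58877324)·(-2239/1365) = 1/6 ✓
b·c³: 79873951/58877324·1/27 + 3857525/58877324·9528128/1157625 + (-4974515/58877324)·1 = 4683124447/9273178530 ≠ 1/4 ⇒ order 3.
b·(c∘Ac): 3857525/58877324·212/245 + (-4974515/58877324)·(-2239/1365) = 34492807/176631972 ≠ 1/8
b·Ac²: 3857525/58877324·1/7 + (-4974515/58877324)·(-716273/143325) = 235429451/545481090 ≠ 1/12
b·A²c: (-4974515/58877324)·(-51/91) = 163995/3463372 ≠ 1/24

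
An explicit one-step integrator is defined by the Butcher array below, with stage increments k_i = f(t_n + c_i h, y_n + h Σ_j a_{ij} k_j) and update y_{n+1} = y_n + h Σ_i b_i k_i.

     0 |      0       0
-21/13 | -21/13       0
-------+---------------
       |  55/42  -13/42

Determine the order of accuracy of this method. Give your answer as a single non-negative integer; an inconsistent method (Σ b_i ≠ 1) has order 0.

2

b = (55/42, -13/42)
c = (0, -21/13)
Σ b_i: 55/42·1 + (-13/42)·1 = 1 ✓
b·c: (-13/42)·(-21/13) = 1/2 ✓; 2 stages ⇒ order 2.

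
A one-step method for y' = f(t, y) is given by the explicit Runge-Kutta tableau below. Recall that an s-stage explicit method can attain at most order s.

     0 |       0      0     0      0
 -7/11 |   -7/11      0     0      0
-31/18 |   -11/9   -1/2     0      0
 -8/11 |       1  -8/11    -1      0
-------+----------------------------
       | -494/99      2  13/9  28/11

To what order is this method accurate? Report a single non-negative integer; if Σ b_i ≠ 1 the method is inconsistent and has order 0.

1

b = (-494/99, 2, 13/9, 28/11)
c = (0, -7/11, -31/18, -8/11)
Ac = (0, 0, 7/22, 4759/2178)
Σ b_i: (-494/99)·1 + 2·1 + 13/9·1 + 28/11·1 = 1 ✓
b·c: 2·(-7/11) + 13/9·(-31/18) + 28/11·(-8/11) = -109999/19602 ≠ 1/2 ⇒ order 1.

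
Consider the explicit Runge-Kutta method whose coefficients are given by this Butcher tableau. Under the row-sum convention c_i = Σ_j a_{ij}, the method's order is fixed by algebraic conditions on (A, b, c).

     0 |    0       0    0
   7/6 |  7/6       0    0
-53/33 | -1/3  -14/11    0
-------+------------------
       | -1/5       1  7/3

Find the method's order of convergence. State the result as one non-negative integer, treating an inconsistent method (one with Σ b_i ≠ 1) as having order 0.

0

b = (-1/5, 1, 7/3)
c = (0, 7/6, -53/33)
Ac = (0, 0, -49/33)
Σ b_i: (-1/5)·1 + 1·1 + 7/3·1 = 47/15 ≠ 1 ⇒ order 0.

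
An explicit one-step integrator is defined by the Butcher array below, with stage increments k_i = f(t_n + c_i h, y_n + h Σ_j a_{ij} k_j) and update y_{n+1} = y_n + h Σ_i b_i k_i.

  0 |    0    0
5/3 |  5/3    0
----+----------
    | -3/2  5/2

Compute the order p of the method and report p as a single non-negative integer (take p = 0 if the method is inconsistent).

b = (-3/2, 5/2)
c = (0, 5/3)
Σ b_i: (-3/2)·1 + 5/2·1 = 1 ✓
b·c: 5/2·5/3 = 25/6 ≠ 1/2 ⇒ order 1.

1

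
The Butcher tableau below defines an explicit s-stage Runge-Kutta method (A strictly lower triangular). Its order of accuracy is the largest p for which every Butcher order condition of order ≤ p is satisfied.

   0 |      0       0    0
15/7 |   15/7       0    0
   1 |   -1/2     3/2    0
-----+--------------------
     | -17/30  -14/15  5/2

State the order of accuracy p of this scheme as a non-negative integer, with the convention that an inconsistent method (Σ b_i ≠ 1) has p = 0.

b = (-17/30, -14/15, 5/2)
c = (0, 15/7, 1)
Ac = (0, 0, 45/14)
Σ b_i: (-17/30)·1 + (-14/15)·1 + 5/2·1 = 1 ✓
b·c: (-14/15)·15/7 + 5/2·1 = 1/2 ✓
b·c²: (-14/15)·225/49 + 5/2·1 = -25/14 ≠ 1/3 ⇒ order 2.
b·Ac: 5/2·45/14 = 225/28 ≠ 1/6

2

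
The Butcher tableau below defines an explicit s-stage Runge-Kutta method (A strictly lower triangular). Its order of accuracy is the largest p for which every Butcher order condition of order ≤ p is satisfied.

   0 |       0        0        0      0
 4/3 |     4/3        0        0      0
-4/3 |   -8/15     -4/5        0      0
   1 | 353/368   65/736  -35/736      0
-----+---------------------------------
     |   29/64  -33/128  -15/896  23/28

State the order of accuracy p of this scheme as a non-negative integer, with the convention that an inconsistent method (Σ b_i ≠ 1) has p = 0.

4

b = (29/64, -33/128, -15/896, 23/28)
c = (0, 4/3, -4/3, 1)
Ac = (0, 0, -16/15, 25/138)
Σ b_i: 29/64·1 + (-33/128)·1 + (-15/896)·1 + 23/28·1 = 1 ✓
b·c: (-33/128)·4/3 + (-15/896)·(-4/3) + 23/28·1 = 1/2 ✓
b·c²: (-33/128)·16/9 + (-15/896)·16/9 + 23/28·1 = 1/3 ✓
b·Ac: (-15/896)·(-16/15) + 23/28·25/138 = 1/6 ✓
b·c³: (-33/128)·64/27 + (-15/896)·(-64/27) + 23/28·1 = 1/4 ✓
b·(c∘Ac): (-15/896)·64/45 + 23/28·25/138 = 1/8 ✓
b·Ac²: (-15/896)·(-64/45) + 23/28·5/69 = 1/12 ✓
b·A²c: 23/28·7/138 = 1/24 ✓; 4 stages ⇒ order 4.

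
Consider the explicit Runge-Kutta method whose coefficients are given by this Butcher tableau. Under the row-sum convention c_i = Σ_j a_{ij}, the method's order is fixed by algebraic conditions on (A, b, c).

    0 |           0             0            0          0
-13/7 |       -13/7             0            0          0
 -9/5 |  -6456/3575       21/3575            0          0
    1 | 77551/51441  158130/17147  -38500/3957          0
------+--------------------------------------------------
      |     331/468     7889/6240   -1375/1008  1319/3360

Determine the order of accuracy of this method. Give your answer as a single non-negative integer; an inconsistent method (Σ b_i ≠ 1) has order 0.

b = (331/468, 7889/6240, -1375/1008, 1319/3360)
c = (0, -13/7, -9/5, 1)
Ac = (0, 0, -3/275, 510/1319)
Σ b_i: 331/468·1 + 7889/6240·1 + (-1375/1008)·1 + 1319/3360·1 = 1 ✓
b·c: 7889/6240·(-13/7) + (-1375/1008)·(-9/5) + 1319/3360·1 = 1/2 ✓
b·c²: 7889/6240·169/49 + (-1375/1008)·81/25 + 1319/3360·1 = 1/3 ✓
b·Ac: (-1375/1008)·(-3/275) + 1319/3360·510/1319 = 1/6 ✓
b·c³: 7889/6240·(-2197/343) + (-1375/1008)·(-729/125) + 1319/3360·1 = 1/4 ✓
b·(c∘Ac): (-1375/1008)·27/1375 + 1319/3360·510/1319 = 1/8 ✓
b·Ac²: (-1375/1008)·39/1925 + 1319/3360·2610/9233 = 1/12 ✓
b·A²c: 1319/3360·140/1319 = 1/24 ✓; 4 stages ⇒ order 4.

4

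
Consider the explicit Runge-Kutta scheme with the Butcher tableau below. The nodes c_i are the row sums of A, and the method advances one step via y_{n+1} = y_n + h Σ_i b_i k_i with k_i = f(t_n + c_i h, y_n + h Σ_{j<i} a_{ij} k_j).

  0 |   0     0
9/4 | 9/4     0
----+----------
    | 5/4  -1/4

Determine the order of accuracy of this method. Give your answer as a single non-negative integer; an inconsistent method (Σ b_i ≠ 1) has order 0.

1

b = (5/4, -1/4)
c = (0, 9/4)
Σ b_i: 5/4·1 + (-1/4)·1 = 1 ✓
b·c: (-1/4)·9/4 = -9/16 ≠ 1/2 ⇒ order 1.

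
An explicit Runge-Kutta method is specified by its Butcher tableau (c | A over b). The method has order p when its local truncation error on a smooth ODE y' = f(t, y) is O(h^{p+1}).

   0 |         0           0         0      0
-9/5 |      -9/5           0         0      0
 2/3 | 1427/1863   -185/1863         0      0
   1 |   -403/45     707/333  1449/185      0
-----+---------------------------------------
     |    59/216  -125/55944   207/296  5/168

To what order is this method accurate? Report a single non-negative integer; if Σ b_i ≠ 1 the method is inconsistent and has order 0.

4

b = (59/216, -125/55944, 207/296, 5/168)
c = (0, -9/5, 2/3, 1)
Ac = (0, 0, 37/207, 7/5)
Σ b_i: 59/216·1 + (-125/55944)·1 + 207/296·1 + 5/168·1 = 1 ✓
b·c: (-125/55944)·(-9/5) + 207/296·2/3 + 5/168·1 = 1/2 ✓
b·c²: (-125/55944)·81/25 + 207/296·4/9 + 5/168·1 = 1/3 ✓
b·Ac: 207/296·37/207 + 5/168·7/5 = 1/6 ✓
b·c³: (-125/55944)·(-729/125) + 207/296·8/27 + 5/168·1 = 1/4 ✓
b·(c∘Ac): 207/296·74/621 + 5/168·7/5 = 1/8 ✓
b·Ac²: 207/296·(-37/115) + 5/168·259/25 = 1/12 ✓
b·A²c: 5/168·7/5 = 1/24 ✓; 4 stages ⇒ order 4.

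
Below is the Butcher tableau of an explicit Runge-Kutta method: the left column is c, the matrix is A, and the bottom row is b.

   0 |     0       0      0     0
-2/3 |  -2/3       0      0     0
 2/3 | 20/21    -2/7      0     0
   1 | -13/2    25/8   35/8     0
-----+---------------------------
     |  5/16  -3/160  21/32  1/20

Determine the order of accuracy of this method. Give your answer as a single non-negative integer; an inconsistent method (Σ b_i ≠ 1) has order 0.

b = (5/16, -3/160, 21/32, 1/20)
c = (0, -2/3, 2/3, 1)
Ac = (0, 0, 4/21, 5/6)
Σ b_i: 5/16·1 + (-3/160)·1 + 21/32·1 + 1/20·1 = 1 ✓
b·c: (-3/160)·(-2/3) + 21/32·2/3 + 1/20·1 = 1/2 ✓
b·c²: (-3/160)·4/9 + 21/32·4/9 + 1/20·1 = 1/3 ✓
b·Ac: 21/32·4/21 + 1/20·5/6 = 1/6 ✓
b·c³: (-3/160)·(-8/27) + 21/32·8/27 + 1/20·1 = 1/4 ✓
b·(c∘Ac): 21/32·8/63 + 1/20·5/6 = 1/8 ✓
b·Ac²: 21/32·(-8/63) + 1/20·10/3 = 1/12 ✓
b·A²c: 1/20·5/6 = 1/24 ✓; 4 stages ⇒ order 4.

4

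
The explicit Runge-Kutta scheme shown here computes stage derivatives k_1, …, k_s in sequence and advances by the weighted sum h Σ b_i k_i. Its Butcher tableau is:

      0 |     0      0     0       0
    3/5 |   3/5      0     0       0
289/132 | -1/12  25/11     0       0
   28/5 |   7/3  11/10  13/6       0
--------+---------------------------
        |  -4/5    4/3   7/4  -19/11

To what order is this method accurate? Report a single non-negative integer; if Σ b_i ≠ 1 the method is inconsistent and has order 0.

b = (-4/5, 4/3, 7/4, -19/11)
c = (0, 3/5, 289/132, 28/5)
Ac = (0, 0, 15/11, 106993/19800)
Σ b_i: (-4/5)·1 + 4/3·1 + 7/4·1 + (-19/11)·1 = 367/660 ≠ 1 ⇒ order 0.

0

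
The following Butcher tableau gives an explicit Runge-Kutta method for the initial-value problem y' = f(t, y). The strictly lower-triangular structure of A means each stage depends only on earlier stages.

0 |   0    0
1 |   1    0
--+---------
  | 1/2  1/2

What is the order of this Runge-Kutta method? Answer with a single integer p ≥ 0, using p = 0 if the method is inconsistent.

2

b = (1/2, 1/2)
c = (0, 1)
Σ b_i: 1/2·1 + 1/2·1 = 1 ✓
b·c: 1/2·1 = 1/2 ✓; 2 stages ⇒ order 2.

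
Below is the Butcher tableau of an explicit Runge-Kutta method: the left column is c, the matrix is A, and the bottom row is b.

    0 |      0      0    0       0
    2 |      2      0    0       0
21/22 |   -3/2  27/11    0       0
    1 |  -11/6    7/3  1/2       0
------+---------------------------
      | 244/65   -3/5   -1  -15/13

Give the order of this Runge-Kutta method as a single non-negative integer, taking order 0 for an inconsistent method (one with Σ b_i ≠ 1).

b = (244/65, -3/5, -1, -15/13)
c = (0, 2, 21/22, 1)
Ac = (0, 0, 54/11, 679/132)
Σ b_i: 244/65·1 + (-3/5)·1 + (-1)·1 + (-15/13)·1 = 1 ✓
b·c: (-3/5)·2 + (-1)·21/22 + (-15/13)·1 = -4731/1430 ≠ 1/2 ⇒ order 1.

1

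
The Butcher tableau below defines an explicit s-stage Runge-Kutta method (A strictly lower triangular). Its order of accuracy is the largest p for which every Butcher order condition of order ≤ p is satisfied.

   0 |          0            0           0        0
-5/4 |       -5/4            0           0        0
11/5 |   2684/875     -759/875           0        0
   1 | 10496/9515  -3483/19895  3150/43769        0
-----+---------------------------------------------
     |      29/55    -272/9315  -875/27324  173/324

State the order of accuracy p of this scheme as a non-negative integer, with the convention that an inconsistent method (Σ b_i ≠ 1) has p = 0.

4

b = (29/55, -272/9315, -875/27324, 173/324)
c = (0, -5/4, 11/5, 1)
Ac = (0, 0, 759/700, 261/692)
Σ b_i: 29/55·1 + (-272/9315)·1 + (-875/27324)·1 + 173/324·1 = 1 ✓
b·c: (-272/9315)·(-5/4) + (-875/27324)·11/5 + 173/324·1 = 1/2 ✓
b·c²: (-272/9315)·25/16 + (-875/27324)·121/25 + 173/324·1 = 1/3 ✓
b·Ac: (-875/27324)·759/700 + 173/324·261/692 = 1/6 ✓
b·c³: (-272/9315)·(-125/64) + (-875/27324)·1331/125 + 173/324·1 = 1/4 ✓
b·(c∘Ac): (-875/27324)·8349/3500 + 173/324·261/692 = 1/8 ✓
b·Ac²: (-875/27324)·(-759/560) + 173/324·207/2768 = 1/12 ✓
b·A²c: 173/324·27/346 = 1/24 ✓; 4 stages ⇒ order 4.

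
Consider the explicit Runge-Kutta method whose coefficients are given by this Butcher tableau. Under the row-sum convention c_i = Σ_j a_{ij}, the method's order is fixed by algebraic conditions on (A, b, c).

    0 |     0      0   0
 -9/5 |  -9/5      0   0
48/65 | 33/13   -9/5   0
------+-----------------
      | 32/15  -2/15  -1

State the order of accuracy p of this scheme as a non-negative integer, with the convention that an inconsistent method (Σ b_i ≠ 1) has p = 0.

b = (32/15, -2/15, -1)
c = (0, -9/5, 48/65)
Ac = (0, 0, 81/25)
Σ b_i: 32/15·1 + (-2/15)·1 + (-1)·1 = 1 ✓
b·c: (-2/15)·(-9/5) + (-1)·48/65 = -162/325 ≠ 1/2 ⇒ order 1.

1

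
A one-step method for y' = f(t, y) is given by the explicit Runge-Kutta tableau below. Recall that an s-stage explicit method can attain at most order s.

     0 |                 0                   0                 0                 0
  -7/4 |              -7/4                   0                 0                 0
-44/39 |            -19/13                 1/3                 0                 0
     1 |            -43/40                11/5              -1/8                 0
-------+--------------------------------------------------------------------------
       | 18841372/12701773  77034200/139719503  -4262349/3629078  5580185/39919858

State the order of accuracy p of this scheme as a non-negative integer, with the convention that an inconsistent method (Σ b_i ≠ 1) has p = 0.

3

b = (18841372/12701773, 77034200/139719503, -4262349/3629078, 5580185/39919858)
c = (0, -7/4, -44/39, 1)
Ac = (0, 0, -7/12, -2893/780)
Σ b_i: 18841372/12701773·1 + 77034200/139719503·1 + (-4262349/3629078)·1 + 5580185/39919858·1 = 1 ✓
b·c: 77034200/139719503·(-7/4) + (-4262349/3629078)·(-44/39) + 5580185/39919858·1 = 1/2 ✓
b·c²: 77034200/139719503·49/16 + (-4262349/3629078)·1936/1521 + 5580185/39919858·1 = 1/3 ✓
b·Ac: (-4262349/3629078)·(-7/12) + 5580185/39919858·(-2893/780) = 1/6 ✓
b·c³: 77034200/139719503·(-343/64) + (-4262349/3629078)·(-85184/59319) + 5580185/39919858·1 = -1916623993/1698408504 ≠ 1/4 ⇒ order 3.
b·(c∘Ac): (-4262349/3629078)·77/117 + 5580185/39919858·(-2893/780) = -56239915/43548936 ≠ 1/8
b·Ac²: (-4262349/3629078)·49/48 + 5580185/39919858·800459/121680 = -949101529/3396817008 ≠ 1/12
b·A²c: 5580185/39919858·7/96 = 39061295/3832306368 ≠ 1/24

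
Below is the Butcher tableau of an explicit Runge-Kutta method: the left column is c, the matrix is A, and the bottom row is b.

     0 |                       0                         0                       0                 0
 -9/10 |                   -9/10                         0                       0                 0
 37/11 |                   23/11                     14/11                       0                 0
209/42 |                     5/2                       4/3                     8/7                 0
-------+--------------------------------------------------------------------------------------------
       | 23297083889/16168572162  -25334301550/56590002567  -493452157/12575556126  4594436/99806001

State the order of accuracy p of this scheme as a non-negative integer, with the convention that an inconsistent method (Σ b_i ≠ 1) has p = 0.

3

b = (23297083889/16168572162, -25334301550/56590002567, -493452157/12575556126, 4594436/99806001)
c = (0, -9/10, 37/11, 209/42)
Ac = (0, 0, -63/55, 1018/385)
Σ b_i: 23297083889/16168572162·1 + (-25334301550/56590002567)·1 + (-493452157/12575556126)·1 + 4594436/99806001·1 = 1 ✓
b·c: (-25334301550/56590002567)·(-9/10) + (-493452157/12575556126)·37/11 + 4594436/99806001·209/42 = 1/2 ✓
b·c²: (-25334301550/56590002567)·81/100 + (-493452157/12575556126)·1369/121 + 4594436/99806001·43681/1764 = 1/3 ✓
b·Ac: (-493452157/12575556126)·(-63/55) + 4594436/99806001·1018/385 = 1/6 ✓
b·c³: (-25334301550/56590002567)·(-729/1000) + (-493452157/12575556126)·50653/1331 + 4594436/99806001·9129329/74088 = 18697372068623/4149933521580 ≠ 1/4 ⇒ order 3.
b·(c∘Ac): (-493452157/12575556126)·(-2331/605) + 4594436/99806001·9671/735 = 453250855/598836006 ≠ 1/8
b·Ac²: (-493452157/12575556126)·567/550 + 4594436/99806001·296669/21175 = 13273102831/21957320220 ≠ 1/12
b·A²c: 4594436/99806001·(-72/55) = -10024224/166343335 ≠ 1/24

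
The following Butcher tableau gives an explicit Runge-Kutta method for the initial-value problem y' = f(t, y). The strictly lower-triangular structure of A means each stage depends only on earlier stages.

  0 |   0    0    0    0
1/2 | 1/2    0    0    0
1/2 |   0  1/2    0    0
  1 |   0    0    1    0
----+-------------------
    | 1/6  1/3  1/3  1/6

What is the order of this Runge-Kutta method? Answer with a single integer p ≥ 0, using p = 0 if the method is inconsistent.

b = (1/6, 1/3, 1/3, 1/6)
c = (0, 1/2, 1/2, 1)
Ac = (0, 0, 1/4, 1/2)
Σ b_i: 1/6·1 + 1/3·1 + 1/3·1 + 1/6·1 = 1 ✓
b·c: 1/3·1/2 + 1/3·1/2 + 1/6·1 = 1/2 ✓
b·c²: 1/3·1/4 + 1/3·1/4 + 1/6·1 = 1/3 ✓
b·Ac: 1/3·1/4 + 1/6·1/2 = 1/6 ✓
b·c³: 1/3·1/8 + 1/3·1/8 + 1/6·1 = 1/4 ✓
b·(c∘Ac): 1/3·1/8 + 1/6·1/2 = 1/8 ✓
b·Ac²: 1/3·1/8 + 1/6·1/4 = 1/12 ✓
b·A²c: 1/6·1/4 = 1/24 ✓; 4 stages ⇒ order 4.

4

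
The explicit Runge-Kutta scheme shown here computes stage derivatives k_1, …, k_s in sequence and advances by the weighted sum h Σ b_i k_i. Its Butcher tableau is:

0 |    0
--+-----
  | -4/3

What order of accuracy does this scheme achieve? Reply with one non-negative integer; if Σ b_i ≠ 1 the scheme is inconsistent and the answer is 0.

b = (-4/3)
c = (0)
Σ b_i: (-4/3)·1 = -4/3 ≠ 1 ⇒ order 0.

0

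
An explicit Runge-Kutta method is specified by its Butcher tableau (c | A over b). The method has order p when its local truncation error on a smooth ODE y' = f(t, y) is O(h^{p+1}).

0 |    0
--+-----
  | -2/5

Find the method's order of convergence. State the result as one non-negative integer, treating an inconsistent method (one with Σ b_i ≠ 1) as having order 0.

b = (-2/5)
c = (0)
Σ b_i: (-2/5)·1 = -2/5 ≠ 1 ⇒ order 0.

0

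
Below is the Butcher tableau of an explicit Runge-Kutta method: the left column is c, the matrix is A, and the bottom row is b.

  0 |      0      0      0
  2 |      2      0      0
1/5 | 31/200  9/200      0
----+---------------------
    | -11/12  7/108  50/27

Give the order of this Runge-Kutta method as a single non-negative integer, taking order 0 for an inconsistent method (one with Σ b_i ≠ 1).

3

b = (-11/12, 7/108, 50/27)
c = (0, 2, 1/5)
Ac = (0, 0, 9/100)
Σ b_i: (-11/12)·1 + 7/108·1 + 50/27·1 = 1 ✓
b·c: 7/108·2 + 50/27·1/5 = 1/2 ✓
b·c²: 7/108·4 + 50/27·1/25 = 1/3 ✓
b·Ac: 50/27·9/100 = 1/6 ✓; 3 stages ⇒ order 3.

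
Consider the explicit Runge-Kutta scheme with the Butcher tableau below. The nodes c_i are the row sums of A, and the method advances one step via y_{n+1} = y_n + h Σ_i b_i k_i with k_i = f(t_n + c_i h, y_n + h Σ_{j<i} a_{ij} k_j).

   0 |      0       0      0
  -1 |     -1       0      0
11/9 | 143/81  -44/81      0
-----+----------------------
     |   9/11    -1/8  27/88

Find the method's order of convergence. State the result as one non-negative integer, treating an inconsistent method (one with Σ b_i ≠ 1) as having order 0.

b = (9/11, -1/8, 27/88)
c = (0, -1, 11/9)
Ac = (0, 0, 44/81)
Σ b_i: 9/11·1 + (-1/8)·1 + 27/88·1 = 1 ✓
b·c: (-1/8)·(-1) + 27/88·11/9 = 1/2 ✓
b·c²: (-1/8)·1 + 27/88·121/81 = 1/3 ✓
b·Ac: 27/88·44/81 = 1/6 ✓; 3 stages ⇒ order 3.

3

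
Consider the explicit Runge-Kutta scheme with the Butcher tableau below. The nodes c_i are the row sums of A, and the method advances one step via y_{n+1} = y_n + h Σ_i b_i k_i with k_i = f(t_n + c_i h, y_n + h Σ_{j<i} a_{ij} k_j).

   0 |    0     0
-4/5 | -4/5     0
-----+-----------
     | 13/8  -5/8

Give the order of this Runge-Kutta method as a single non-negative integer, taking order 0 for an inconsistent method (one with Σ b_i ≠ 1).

b = (13/8, -5/8)
c = (0, -4/5)
Σ b_i: 13/8·1 + (-5/8)·1 = 1 ✓
b·c: (-5/8)·(-4/5) = 1/2 ✓; 2 stages ⇒ order 2.

2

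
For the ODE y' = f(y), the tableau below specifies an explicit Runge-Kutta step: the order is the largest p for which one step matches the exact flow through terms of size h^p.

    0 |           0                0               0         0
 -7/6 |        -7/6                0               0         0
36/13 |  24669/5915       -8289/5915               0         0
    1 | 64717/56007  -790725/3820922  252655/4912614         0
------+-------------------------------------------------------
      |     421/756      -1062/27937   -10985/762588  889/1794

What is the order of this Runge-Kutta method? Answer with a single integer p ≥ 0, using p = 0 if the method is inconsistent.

b = (421/756, -1062/27937, -10985/762588, 889/1794)
c = (0, -7/6, 36/13, 1)
Ac = (0, 0, 2763/1690, 195/508)
Σ b_i: 421/756·1 + (-1062/27937)·1 + (-10985/762588)·1 + 889/1794·1 = 1 ✓
b·c: (-1062/27937)·(-7/6) + (-10985/762588)·36/13 + 889/1794·1 = 1/2 ✓
b·c²: (-1062/27937)·49/36 + (-10985/762588)·1296/169 + 889/1794·1 = 1/3 ✓
b·Ac: (-10985/762588)·2763/1690 + 889/1794·195/508 = 1/6 ✓
b·c³: (-1062/27937)·(-343/216) + (-10985/762588)·46656/2197 + 889/1794·1 = 1/4 ✓
b·(c∘Ac): (-10985/762588)·49734/10985 + 889/1794·195/508 = 1/8 ✓
b·Ac²: (-10985/762588)·(-6447/3380) + 889/1794·2405/21336 = 1/12 ✓
b·A²c: 889/1794·299/3556 = 1/24 ✓; 4 stages ⇒ order 4.

4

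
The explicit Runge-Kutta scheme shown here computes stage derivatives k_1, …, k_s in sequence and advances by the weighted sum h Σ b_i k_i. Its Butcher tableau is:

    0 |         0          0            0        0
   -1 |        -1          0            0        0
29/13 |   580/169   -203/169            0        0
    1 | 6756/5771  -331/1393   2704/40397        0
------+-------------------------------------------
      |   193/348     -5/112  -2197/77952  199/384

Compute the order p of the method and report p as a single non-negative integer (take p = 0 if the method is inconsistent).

4

b = (193/348, -5/112, -2197/77952, 199/384)
c = (0, -1, 29/13, 1)
Ac = (0, 0, 203/169, 77/199)
Σ b_i: 193/348·1 + (-5/112)·1 + (-2197/77952)·1 + 199/384·1 = 1 ✓
b·c: (-5/112)·(-1) + (-2197/77952)·29/13 + 199/384·1 = 1/2 ✓
b·c²: (-5/112)·1 + (-2197/77952)·841/169 + 199/384·1 = 1/3 ✓
b·Ac: (-2197/77952)·203/169 + 199/384·77/199 = 1/6 ✓
b·c³: (-5/112)·(-1) + (-2197/77952)·24389/2197 + 199/384·1 = 1/4 ✓
b·(c∘Ac): (-2197/77952)·5887/2197 + 199/384·77/199 = 1/8 ✓
b·Ac²: (-2197/77952)·(-203/169) + 199/384·19/199 = 1/12 ✓
b·A²c: 199/384·16/199 = 1/24 ✓; 4 stages ⇒ order 4.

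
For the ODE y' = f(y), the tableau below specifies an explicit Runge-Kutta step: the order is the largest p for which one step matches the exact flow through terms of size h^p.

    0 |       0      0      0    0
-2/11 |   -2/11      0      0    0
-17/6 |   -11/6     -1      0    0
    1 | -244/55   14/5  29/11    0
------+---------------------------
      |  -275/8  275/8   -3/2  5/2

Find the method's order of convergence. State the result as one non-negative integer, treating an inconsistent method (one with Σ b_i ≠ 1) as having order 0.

2

b = (-275/8, 275/8, -3/2, 5/2)
c = (0, -2/11, -17/6, 1)
Ac = (0, 0, 2/11, -2633/330)
Σ b_i: (-275/8)·1 + 275/8·1 + (-3/2)·1 + 5/2·1 = 1 ✓
b·c: 275/8·(-2/11) + (-3/2)·(-17/6) + 5/2·1 = 1/2 ✓
b·c²: 275/8·4/121 + (-3/2)·289/36 + 5/2·1 = -2219/264 ≠ 1/3 ⇒ order 2.
b·Ac: (-3/2)·2/11 + 5/2·(-2633/330) = -2669/132 ≠ 1/6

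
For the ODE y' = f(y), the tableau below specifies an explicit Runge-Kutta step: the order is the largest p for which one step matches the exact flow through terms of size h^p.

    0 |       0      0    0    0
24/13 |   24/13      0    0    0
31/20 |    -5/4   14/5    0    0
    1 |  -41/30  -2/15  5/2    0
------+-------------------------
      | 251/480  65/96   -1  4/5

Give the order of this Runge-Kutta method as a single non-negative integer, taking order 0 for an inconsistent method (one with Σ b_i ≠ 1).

b = (251/480, 65/96, -1, 4/5)
c = (0, 24/13, 31/20, 1)
Ac = (0, 0, 336/65, 1887/520)
Σ b_i: 251/480·1 + 65/96·1 + (-1)·1 + 4/5·1 = 1 ✓
b·c: 65/96·24/13 + (-1)·31/20 + 4/5·1 = 1/2 ✓
b·c²: 65/96·576/169 + (-1)·961/400 + 4/5·1 = 3667/5200 ≠ 1/3 ⇒ order 2.
b·Ac: (-1)·336/65 + 4/5·1887/520 = -1473/650 ≠ 1/6

2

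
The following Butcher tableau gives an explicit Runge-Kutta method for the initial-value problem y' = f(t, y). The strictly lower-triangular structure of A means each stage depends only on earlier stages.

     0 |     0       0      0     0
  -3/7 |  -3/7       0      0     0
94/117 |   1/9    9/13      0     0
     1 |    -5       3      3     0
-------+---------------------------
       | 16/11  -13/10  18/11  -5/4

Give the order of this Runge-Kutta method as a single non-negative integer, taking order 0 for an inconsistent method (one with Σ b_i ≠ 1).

0

b = (16/11, -13/10, 18/11, -5/4)
c = (0, -3/7, 94/117, 1)
Ac = (0, 0, -27/91, 307/273)
Σ b_i: 16/11·1 + (-13/10)·1 + 18/11·1 + (-5/4)·1 = 119/220 ≠ 1 ⇒ order 0.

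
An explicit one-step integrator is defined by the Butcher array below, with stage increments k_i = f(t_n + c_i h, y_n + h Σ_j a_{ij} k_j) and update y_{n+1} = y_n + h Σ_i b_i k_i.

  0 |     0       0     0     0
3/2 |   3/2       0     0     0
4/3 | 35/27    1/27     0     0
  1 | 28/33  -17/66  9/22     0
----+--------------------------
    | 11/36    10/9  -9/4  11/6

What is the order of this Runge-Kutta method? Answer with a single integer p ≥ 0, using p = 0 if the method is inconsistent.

4

b = (11/36, 10/9, -9/4, 11/6)
c = (0, 3/2, 4/3, 1)
Ac = (0, 0, 1/18, 7/44)
Σ b_i: 11/36·1 + 10/9·1 + (-9/4)·1 + 11/6·1 = 1 ✓
b·c: 10/9·3/2 + (-9/4)·4/3 + 11/6·1 = 1/2 ✓
b·c²: 10/9·9/4 + (-9/4)·16/9 + 11/6·1 = 1/3 ✓
b·Ac: (-9/4)·1/18 + 11/6·7/44 = 1/6 ✓
b·c³: 10/9·27/8 + (-9/4)·64/27 + 11/6·1 = 1/4 ✓
b·(c∘Ac): (-9/4)·2/27 + 11/6·7/44 = 1/8 ✓
b·Ac²: (-9/4)·1/12 + 11/6·13/88 = 1/12 ✓
b·A²c: 11/6·1/44 = 1/24 ✓; 4 stages ⇒ order 4.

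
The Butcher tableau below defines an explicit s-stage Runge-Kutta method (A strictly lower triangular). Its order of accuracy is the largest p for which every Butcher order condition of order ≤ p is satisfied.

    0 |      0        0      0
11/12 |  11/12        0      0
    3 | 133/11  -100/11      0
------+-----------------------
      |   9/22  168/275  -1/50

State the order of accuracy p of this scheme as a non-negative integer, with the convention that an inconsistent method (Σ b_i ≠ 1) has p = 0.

3

b = (9/22, 168/275, -1/50)
c = (0, 11/12, 3)
Ac = (0, 0, -25/3)
Σ b_i: 9/22·1 + 168/275·1 + (-1/50)·1 = 1 ✓
b·c: 168/275·11/12 + (-1/50)·3 = 1/2 ✓
b·c²: 168/275·121/144 + (-1/50)·9 = 1/3 ✓
b·Ac: (-1/50)·(-25/3) = 1/6 ✓; 3 stages ⇒ order 3.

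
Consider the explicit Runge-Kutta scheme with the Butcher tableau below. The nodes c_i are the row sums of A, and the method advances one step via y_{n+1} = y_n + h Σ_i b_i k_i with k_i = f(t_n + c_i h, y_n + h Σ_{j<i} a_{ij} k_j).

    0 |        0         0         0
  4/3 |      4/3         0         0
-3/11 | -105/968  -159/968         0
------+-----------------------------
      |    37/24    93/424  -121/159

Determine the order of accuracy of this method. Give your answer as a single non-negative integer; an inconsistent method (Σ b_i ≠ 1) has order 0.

b = (37/24, 93/424, -121/159)
c = (0, 4/3, -3/11)
Ac = (0, 0, -53/242)
Σ b_i: 37/24·1 + 93/424·1 + (-121/159)·1 = 1 ✓
b·c: 93/424·4/3 + (-121/159)·(-3/11) = 1/2 ✓
b·c²: 93/424·16/9 + (-121/159)·9/121 = 1/3 ✓
b·Ac: (-121/159)·(-53/242) = 1/6 ✓; 3 stages ⇒ order 3.

3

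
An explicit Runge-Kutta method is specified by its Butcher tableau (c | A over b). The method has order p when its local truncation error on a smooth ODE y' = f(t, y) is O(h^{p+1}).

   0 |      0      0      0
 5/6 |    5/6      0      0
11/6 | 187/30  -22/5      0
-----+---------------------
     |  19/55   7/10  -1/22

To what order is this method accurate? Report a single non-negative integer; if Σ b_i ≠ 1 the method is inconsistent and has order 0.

3

b = (19/55, 7/10, -1/22)
c = (0, 5/6, 11/6)
Ac = (0, 0, -11/3)
Σ b_i: 19/55·1 + 7/10·1 + (-1/22)·1 = 1 ✓
b·c: 7/10·5/6 + (-1/22)·11/6 = 1/2 ✓
b·c²: 7/10·25/36 + (-1/22)·121/36 = 1/3 ✓
b·Ac: (-1/22)·(-11/3) = 1/6 ✓; 3 stages ⇒ order 3.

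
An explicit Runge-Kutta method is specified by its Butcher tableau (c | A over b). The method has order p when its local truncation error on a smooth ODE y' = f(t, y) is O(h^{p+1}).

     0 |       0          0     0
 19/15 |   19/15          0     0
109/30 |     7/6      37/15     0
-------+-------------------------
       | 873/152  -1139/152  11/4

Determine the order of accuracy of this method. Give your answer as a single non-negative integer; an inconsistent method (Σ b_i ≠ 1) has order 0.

2

b = (873/152, -1139/152, 11/4)
c = (0, 19/15, 109/30)
Ac = (0, 0, 703/225)
Σ b_i: 873/152·1 + (-1139/152)·1 + 11/4·1 = 1 ✓
b·c: (-1139/152)·19/15 + 11/4·109/30 = 1/2 ✓
b·c²: (-1139/152)·361/225 + 11/4·11881/900 = 87409/3600 ≠ 1/3 ⇒ order 2.
b·Ac: 11/4·703/225 = 7733/900 ≠ 1/6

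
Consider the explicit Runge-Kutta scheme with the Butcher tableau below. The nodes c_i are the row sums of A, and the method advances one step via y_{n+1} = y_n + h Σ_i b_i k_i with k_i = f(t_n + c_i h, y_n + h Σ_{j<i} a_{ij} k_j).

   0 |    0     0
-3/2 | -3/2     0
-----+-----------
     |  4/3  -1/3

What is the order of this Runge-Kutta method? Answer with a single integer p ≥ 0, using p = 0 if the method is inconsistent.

b = (4/3, -1/3)
c = (0, -3/2)
Σ b_i: 4/3·1 + (-1/3)·1 = 1 ✓
b·c: (-1/3)·(-3/2) = 1/2 ✓; 2 stages ⇒ order 2.

2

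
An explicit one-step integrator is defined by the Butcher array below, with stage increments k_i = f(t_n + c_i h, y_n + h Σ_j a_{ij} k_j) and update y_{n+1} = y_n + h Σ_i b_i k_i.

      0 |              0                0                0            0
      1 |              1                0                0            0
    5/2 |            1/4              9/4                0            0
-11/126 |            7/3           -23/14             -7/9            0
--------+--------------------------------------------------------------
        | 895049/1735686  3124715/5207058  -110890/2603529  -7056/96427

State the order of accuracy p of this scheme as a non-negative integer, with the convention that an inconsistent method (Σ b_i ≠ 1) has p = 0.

b = (895049/1735686, 3124715/5207058, -110890/2603529, -7056/96427)
c = (0, 1, 5/2, -11/126)
Ac = (0, 0, 9/4, -226/63)
Σ b_i: 895049/1735686·1 + 3124715/5207058·1 + (-110890/2603529)·1 + (-7056/96427)·1 = 1 ✓
b·c: 3124715/5207058·1 + (-110890/2603529)·5/2 + (-7056/96427)·(-11/126) = 1/2 ✓
b·c²: 3124715/5207058·1 + (-110890/2603529)·25/4 + (-7056/96427)·121/15876 = 1/3 ✓
b·Ac: (-110890/2603529)·9/4 + (-7056/96427)·(-226/63) = 1/6 ✓
b·c³: 3124715/5207058·1 + (-110890/2603529)·125/8 + (-7056/96427)·(-1331/2000376) = -14294447/218696436 ≠ 1/4 ⇒ order 3.
b·(c∘Ac): (-110890/2603529)·45/8 + (-7056/96427)·1243/3969 = -911227/3471372 ≠ 1/8
b·Ac²: (-110890/2603529)·9/4 + (-7056/96427)·(-1639/252) = 219907/578562 ≠ 1/12
b·A²c: (-7056/96427)·(-7/4) = 12348/96427 ≠ 1/24

3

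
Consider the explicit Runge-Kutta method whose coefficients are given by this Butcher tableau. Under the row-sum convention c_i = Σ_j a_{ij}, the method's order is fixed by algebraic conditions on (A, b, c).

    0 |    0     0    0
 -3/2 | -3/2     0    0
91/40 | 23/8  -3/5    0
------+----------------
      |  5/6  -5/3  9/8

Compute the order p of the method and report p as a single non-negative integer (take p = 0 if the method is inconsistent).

b = (5/6, -5/3, 9/8)
c = (0, -3/2, 91/40)
Ac = (0, 0, 9/10)
Σ b_i: 5/6·1 + (-5/3)·1 + 9/8·1 = 7/24 ≠ 1 ⇒ order 0.

0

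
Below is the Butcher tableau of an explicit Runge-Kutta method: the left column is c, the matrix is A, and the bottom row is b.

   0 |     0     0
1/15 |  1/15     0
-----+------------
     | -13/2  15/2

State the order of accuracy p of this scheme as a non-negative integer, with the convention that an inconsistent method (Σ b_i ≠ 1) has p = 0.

2

b = (-13/2, 15/2)
c = (0, 1/15)
Σ b_i: (-13/2)·1 + 15/2·1 = 1 ✓
b·c: 15/2·1/15 = 1/2 ✓; 2 stages ⇒ order 2.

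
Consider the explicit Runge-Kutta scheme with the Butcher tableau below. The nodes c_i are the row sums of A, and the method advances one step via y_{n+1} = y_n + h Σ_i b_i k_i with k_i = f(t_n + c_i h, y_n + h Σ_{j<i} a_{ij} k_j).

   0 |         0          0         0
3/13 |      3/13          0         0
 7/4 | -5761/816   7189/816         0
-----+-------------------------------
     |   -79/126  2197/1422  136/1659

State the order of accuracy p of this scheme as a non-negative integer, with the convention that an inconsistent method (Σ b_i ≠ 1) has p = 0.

b = (-79/126, 2197/1422, 136/1659)
c = (0, 3/13, 7/4)
Ac = (0, 0, 553/272)
Σ b_i: (-79/126)·1 + 2197/1422·1 + 136/1659·1 = 1 ✓
b·c: 2197/1422·3/13 + 136/1659·7/4 = 1/2 ✓
b·c²: 2197/1422·9/169 + 136/1659·49/16 = 1/3 ✓
b·Ac: 136/1659·553/272 = 1/6 ✓; 3 stages ⇒ order 3.

3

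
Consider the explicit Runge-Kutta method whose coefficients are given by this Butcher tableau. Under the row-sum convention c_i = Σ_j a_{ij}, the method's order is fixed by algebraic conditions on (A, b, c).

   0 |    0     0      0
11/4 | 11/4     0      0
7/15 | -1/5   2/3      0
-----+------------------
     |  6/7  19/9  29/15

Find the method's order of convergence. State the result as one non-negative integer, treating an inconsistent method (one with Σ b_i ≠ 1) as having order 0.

0

b = (6/7, 19/9, 29/15)
c = (0, 11/4, 7/15)
Ac = (0, 0, 11/6)
Σ b_i: 6/7·1 + 19/9·1 + 29/15·1 = 1544/315 ≠ 1 ⇒ order 0.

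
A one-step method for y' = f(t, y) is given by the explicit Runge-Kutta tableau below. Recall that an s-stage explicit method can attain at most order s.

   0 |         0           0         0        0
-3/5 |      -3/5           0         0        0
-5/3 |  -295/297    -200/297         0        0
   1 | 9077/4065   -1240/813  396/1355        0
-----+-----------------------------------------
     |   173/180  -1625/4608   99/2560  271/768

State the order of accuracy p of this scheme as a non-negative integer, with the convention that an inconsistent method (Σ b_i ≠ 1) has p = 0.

b = (173/180, -1625/4608, 99/2560, 271/768)
c = (0, -3/5, -5/3, 1)
Ac = (0, 0, 40/99, 116/271)
Σ b_i: 173/180·1 + (-1625/4608)·1 + 99/2560·1 + 271/768·1 = 1 ✓
b·c: (-1625/4608)·(-3/5) + 99/2560·(-5/3) + 271/768·1 = 1/2 ✓
b·c²: (-1625/4608)·9/25 + 99/2560·25/9 + 271/768·1 = 1/3 ✓
b·Ac: 99/2560·40/99 + 271/768·116/271 = 1/6 ✓
b·c³: (-1625/4608)·(-27/125) + 99/2560·(-125/27) + 271/768·1 = 1/4 ✓
b·(c∘Ac): 99/2560·(-200/297) + 271/768·116/271 = 1/8 ✓
b·Ac²: 99/2560·(-8/33) + 271/768·356/1355 = 1/12 ✓
b·A²c: 271/768·32/271 = 1/24 ✓; 4 stages ⇒ order 4.

4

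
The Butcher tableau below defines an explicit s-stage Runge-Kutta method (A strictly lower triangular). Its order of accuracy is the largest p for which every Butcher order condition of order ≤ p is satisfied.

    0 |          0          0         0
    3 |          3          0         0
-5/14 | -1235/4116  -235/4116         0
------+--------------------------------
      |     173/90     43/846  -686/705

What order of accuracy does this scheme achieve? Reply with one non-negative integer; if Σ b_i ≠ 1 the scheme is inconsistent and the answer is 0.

3

b = (173/90, 43/846, -686/705)
c = (0, 3, -5/14)
Ac = (0, 0, -235/1372)
Σ b_i: 173/90·1 + 43/846·1 + (-686/705)·1 = 1 ✓
b·c: 43/846·3 + (-686/705)·(-5/14) = 1/2 ✓
b·c²: 43/846·9 + (-686/705)·25/196 = 1/3 ✓
b·Ac: (-686/705)·(-235/1372) = 1/6 ✓; 3 stages ⇒ order 3.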